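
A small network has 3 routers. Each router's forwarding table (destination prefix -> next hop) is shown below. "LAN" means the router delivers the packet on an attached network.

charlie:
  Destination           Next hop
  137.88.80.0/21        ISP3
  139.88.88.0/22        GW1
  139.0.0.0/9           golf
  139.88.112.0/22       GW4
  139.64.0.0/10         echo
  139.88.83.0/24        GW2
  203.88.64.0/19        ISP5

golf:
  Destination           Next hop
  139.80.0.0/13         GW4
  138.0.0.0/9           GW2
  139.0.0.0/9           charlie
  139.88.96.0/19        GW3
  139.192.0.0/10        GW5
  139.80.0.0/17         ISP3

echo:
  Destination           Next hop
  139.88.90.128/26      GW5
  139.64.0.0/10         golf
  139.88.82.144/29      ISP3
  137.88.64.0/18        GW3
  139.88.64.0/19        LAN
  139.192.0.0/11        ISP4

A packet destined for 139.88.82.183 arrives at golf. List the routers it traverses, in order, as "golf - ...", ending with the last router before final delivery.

golf - charlie - echo

At golf: longest match for 139.88.82.183 is 139.0.0.0/9 -> charlie
At charlie: longest match for 139.88.82.183 is 139.64.0.0/10 -> echo
At echo: longest match for 139.88.82.183 is 139.88.64.0/19 -> LAN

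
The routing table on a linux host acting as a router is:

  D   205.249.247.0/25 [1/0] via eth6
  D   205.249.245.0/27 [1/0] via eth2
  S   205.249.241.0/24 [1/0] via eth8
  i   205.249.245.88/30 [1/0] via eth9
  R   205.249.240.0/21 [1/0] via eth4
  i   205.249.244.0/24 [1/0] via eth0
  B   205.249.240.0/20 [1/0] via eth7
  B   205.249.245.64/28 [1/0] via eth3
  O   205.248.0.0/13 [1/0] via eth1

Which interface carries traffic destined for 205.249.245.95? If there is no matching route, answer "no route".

eth4

Routes whose prefix contains 205.249.245.95:
  205.248.0.0/13 (205.248.0.0 - 205.255.255.255) -> eth1
  205.249.240.0/20 (205.249.240.0 - 205.249.255.255) -> eth7
  205.249.240.0/21 (205.249.240.0 - 205.249.247.255) -> eth4
More-specific entries that do NOT match:
  205.249.245.88/30 (205.249.245.88 - 205.249.245.91) does not contain 205.249.245.95
  205.249.245.64/28 (205.249.245.64 - 205.249.245.79) does not contain 205.249.245.95
  205.249.245.0/27 (205.249.245.0 - 205.249.245.31) does not contain 205.249.245.95
  205.249.247.0/25 (205.249.247.0 - 205.249.247.127) does not contain 205.249.245.95
  205.249.241.0/24 (205.249.241.0 - 205.249.241.255) does not contain 205.249.245.95
  205.249.244.0/24 (205.249.244.0 - 205.249.244.255) does not contain 205.249.245.95
Longest matching prefix is /21 -> interface eth4.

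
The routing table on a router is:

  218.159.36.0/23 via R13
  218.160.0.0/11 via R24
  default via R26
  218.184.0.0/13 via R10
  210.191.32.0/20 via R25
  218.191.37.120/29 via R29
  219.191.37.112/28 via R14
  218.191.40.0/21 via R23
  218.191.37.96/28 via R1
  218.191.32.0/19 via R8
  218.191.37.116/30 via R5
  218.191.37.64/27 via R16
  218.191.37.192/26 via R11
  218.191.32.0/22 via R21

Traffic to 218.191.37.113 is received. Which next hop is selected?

R8

Routes whose prefix contains 218.191.37.113:
  0.0.0.0/0 (default, matches everything) -> R26
  218.160.0.0/11 (218.160.0.0 - 218.191.255.255) -> R24
  218.184.0.0/13 (218.184.0.0 - 218.191.255.255) -> R10
  218.191.32.0/19 (218.191.32.0 - 218.191.63.255) -> R8
More-specific entries that do NOT match:
  218.191.37.116/30 (218.191.37.116 - 218.191.37.119) does not contain 218.191.37.113
  218.191.37.120/29 (218.191.37.120 - 218.191.37.127) does not contain 218.191.37.113
  219.191.37.112/28 (219.191.37.112 - 219.191.37.127) does not contain 218.191.37.113
  218.191.37.96/28 (218.191.37.96 - 218.191.37.111) does not contain 218.191.37.113
  218.191.37.64/27 (218.191.37.64 - 218.191.37.95) does not contain 218.191.37.113
  218.191.37.192/26 (218.191.37.192 - 218.191.37.255) does not contain 218.191.37.113
  218.159.36.0/23 (218.159.36.0 - 218.159.37.255) does not contain 218.191.37.113
  218.191.32.0/22 (218.191.32.0 - 218.191.35.255) does not contain 218.191.37.113
  218.191.40.0/21 (218.191.40.0 - 218.191.47.255) does not contain 218.191.37.113
  210.191.32.0/20 (210.191.32.0 - 210.191.47.255) does not contain 218.191.37.113
Longest matching prefix is /19 -> next hop R8.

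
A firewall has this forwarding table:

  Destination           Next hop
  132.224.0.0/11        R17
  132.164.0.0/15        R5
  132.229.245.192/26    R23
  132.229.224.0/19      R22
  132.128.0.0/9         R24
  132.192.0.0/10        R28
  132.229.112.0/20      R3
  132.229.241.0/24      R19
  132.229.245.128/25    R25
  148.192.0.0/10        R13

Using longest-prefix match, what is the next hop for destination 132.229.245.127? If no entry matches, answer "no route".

R22

Routes whose prefix contains 132.229.245.127:
  132.128.0.0/9 (132.128.0.0 - 132.255.255.255) -> R24
  132.192.0.0/10 (132.192.0.0 - 132.255.255.255) -> R28
  132.224.0.0/11 (132.224.0.0 - 132.255.255.255) -> R17
  132.229.224.0/19 (132.229.224.0 - 132.229.255.255) -> R22
More-specific entries that do NOT match:
  132.229.245.192/26 (132.229.245.192 - 132.229.245.255) does not contain 132.229.245.127
  132.229.245.128/25 (132.229.245.128 - 132.229.245.255) does not contain 132.229.245.127
  132.229.241.0/24 (132.229.241.0 - 132.229.241.255) does not contain 132.229.245.127
  132.229.112.0/20 (132.229.112.0 - 132.229.127.255) does not contain 132.229.245.127
Longest matching prefix is /19 -> next hop R22.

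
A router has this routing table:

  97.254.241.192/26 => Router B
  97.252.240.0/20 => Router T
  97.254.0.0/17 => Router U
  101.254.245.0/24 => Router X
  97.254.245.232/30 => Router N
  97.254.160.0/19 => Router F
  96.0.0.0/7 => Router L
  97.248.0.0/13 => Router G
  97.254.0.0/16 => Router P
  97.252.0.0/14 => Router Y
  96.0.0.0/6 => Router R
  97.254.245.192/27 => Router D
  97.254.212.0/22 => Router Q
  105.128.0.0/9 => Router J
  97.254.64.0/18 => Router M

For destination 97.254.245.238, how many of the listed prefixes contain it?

Prefixes containing 97.254.245.238:
  96.0.0.0/6 (96.0.0.0 - 99.255.255.255)
  96.0.0.0/7 (96.0.0.0 - 97.255.255.255)
  97.248.0.0/13 (97.248.0.0 - 97.255.255.255)
  97.252.0.0/14 (97.252.0.0 - 97.255.255.255)
  97.254.0.0/16 (97.254.0.0 - 97.254.255.255)
Total matching entries: 5.

5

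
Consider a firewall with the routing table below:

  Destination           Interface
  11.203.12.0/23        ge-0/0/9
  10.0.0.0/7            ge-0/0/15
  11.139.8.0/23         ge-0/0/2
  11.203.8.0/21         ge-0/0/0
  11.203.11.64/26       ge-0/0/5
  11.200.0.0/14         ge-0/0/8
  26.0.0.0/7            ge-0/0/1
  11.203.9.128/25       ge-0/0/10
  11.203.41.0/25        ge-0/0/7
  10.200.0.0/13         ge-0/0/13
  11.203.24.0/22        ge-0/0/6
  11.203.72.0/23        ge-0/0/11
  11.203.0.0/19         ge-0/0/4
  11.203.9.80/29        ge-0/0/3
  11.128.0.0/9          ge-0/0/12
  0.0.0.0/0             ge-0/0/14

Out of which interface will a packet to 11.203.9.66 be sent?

ge-0/0/0

Routes whose prefix contains 11.203.9.66:
  0.0.0.0/0 (default, matches everything) -> ge-0/0/14
  10.0.0.0/7 (10.0.0.0 - 11.255.255.255) -> ge-0/0/15
  11.128.0.0/9 (11.128.0.0 - 11.255.255.255) -> ge-0/0/12
  11.200.0.0/14 (11.200.0.0 - 11.203.255.255) -> ge-0/0/8
  11.203.0.0/19 (11.203.0.0 - 11.203.31.255) -> ge-0/0/4
  11.203.8.0/21 (11.203.8.0 - 11.203.15.255) -> ge-0/0/0
More-specific entries that do NOT match:
  11.203.9.80/29 (11.203.9.80 - 11.203.9.87) does not contain 11.203.9.66
  11.203.11.64/26 (11.203.11.64 - 11.203.11.127) does not contain 11.203.9.66
  11.203.9.128/25 (11.203.9.128 - 11.203.9.255) does not contain 11.203.9.66
  11.203.41.0/25 (11.203.41.0 - 11.203.41.127) does not contain 11.203.9.66
  11.203.12.0/23 (11.203.12.0 - 11.203.13.255) does not contain 11.203.9.66
  11.139.8.0/23 (11.139.8.0 - 11.139.9.255) does not contain 11.203.9.66
  11.203.72.0/23 (11.203.72.0 - 11.203.73.255) does not contain 11.203.9.66
  11.203.24.0/22 (11.203.24.0 - 11.203.27.255) does not contain 11.203.9.66
Longest matching prefix is /21 -> interface ge-0/0/0.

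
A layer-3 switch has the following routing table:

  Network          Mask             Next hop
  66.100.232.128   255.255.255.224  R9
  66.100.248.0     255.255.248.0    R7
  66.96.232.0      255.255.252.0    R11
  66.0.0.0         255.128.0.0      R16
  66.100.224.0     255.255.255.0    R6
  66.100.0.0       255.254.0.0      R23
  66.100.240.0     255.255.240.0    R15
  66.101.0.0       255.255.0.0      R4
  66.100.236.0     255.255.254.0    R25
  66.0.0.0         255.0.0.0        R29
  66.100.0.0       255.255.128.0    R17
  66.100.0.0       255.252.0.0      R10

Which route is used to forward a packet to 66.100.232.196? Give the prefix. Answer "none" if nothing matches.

66.100.0.0/15

Entries matching 66.100.232.196:
  66.0.0.0/8 (66.0.0.0 - 66.255.255.255)
  66.0.0.0/9 (66.0.0.0 - 66.127.255.255)
  66.100.0.0/14 (66.100.0.0 - 66.103.255.255)
  66.100.0.0/15 (66.100.0.0 - 66.101.255.255)
Most specific is 66.100.0.0/15.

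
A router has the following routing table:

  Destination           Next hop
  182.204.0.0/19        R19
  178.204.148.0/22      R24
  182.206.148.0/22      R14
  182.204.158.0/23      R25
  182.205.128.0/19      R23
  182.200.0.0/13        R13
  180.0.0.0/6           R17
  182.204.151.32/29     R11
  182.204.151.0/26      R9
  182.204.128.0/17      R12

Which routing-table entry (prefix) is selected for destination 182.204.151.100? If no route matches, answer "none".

Entries matching 182.204.151.100:
  180.0.0.0/6 (180.0.0.0 - 183.255.255.255)
  182.200.0.0/13 (182.200.0.0 - 182.207.255.255)
  182.204.128.0/17 (182.204.128.0 - 182.204.255.255)
Most specific is 182.204.128.0/17.

182.204.128.0/17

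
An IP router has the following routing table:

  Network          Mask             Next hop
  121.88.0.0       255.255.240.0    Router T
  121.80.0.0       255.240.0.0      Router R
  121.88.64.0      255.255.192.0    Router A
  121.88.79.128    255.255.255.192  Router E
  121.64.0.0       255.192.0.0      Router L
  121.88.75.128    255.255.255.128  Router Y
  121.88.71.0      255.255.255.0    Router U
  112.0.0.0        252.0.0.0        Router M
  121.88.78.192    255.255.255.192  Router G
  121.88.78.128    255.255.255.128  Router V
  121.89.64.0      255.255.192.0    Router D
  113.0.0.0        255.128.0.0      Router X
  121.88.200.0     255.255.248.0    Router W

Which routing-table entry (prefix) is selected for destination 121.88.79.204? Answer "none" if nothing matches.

Entries matching 121.88.79.204:
  121.64.0.0/10 (121.64.0.0 - 121.127.255.255)
  121.80.0.0/12 (121.80.0.0 - 121.95.255.255)
  121.88.64.0/18 (121.88.64.0 - 121.88.127.255)
Most specific is 121.88.64.0/18.

121.88.64.0/18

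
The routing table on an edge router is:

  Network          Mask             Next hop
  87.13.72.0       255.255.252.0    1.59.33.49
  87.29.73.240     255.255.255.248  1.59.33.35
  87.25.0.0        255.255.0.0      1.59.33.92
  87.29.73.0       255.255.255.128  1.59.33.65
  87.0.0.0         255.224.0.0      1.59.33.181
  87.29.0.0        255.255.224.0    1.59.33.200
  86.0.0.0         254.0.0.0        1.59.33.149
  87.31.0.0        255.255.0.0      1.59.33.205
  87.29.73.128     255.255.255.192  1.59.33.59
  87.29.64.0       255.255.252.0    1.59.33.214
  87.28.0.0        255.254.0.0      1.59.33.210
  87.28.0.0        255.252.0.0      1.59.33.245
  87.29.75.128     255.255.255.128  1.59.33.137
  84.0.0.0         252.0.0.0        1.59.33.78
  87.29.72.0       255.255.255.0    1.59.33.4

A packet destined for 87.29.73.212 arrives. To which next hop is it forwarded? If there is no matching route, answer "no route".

1.59.33.210

Routes whose prefix contains 87.29.73.212:
  84.0.0.0/6 (84.0.0.0 - 87.255.255.255) -> 1.59.33.78
  86.0.0.0/7 (86.0.0.0 - 87.255.255.255) -> 1.59.33.149
  87.0.0.0/11 (87.0.0.0 - 87.31.255.255) -> 1.59.33.181
  87.28.0.0/14 (87.28.0.0 - 87.31.255.255) -> 1.59.33.245
  87.28.0.0/15 (87.28.0.0 - 87.29.255.255) -> 1.59.33.210
More-specific entries that do NOT match:
  87.29.73.240/29 (87.29.73.240 - 87.29.73.247) does not contain 87.29.73.212
  87.29.73.128/26 (87.29.73.128 - 87.29.73.191) does not contain 87.29.73.212
  87.29.73.0/25 (87.29.73.0 - 87.29.73.127) does not contain 87.29.73.212
  87.29.75.128/25 (87.29.75.128 - 87.29.75.255) does not contain 87.29.73.212
  87.29.72.0/24 (87.29.72.0 - 87.29.72.255) does not contain 87.29.73.212
  87.13.72.0/22 (87.13.72.0 - 87.13.75.255) does not contain 87.29.73.212
  87.29.64.0/22 (87.29.64.0 - 87.29.67.255) does not contain 87.29.73.212
  87.29.0.0/19 (87.29.0.0 - 87.29.31.255) does not contain 87.29.73.212
  87.25.0.0/16 (87.25.0.0 - 87.25.255.255) does not contain 87.29.73.212
  87.31.0.0/16 (87.31.0.0 - 87.31.255.255) does not contain 87.29.73.212
Longest matching prefix is /15 -> next hop 1.59.33.210.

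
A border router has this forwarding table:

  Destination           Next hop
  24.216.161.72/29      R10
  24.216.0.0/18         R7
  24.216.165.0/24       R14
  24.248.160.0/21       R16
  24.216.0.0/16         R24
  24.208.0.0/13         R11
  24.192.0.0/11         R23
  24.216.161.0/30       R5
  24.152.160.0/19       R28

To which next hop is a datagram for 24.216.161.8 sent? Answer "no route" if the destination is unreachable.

R24

Routes whose prefix contains 24.216.161.8:
  24.192.0.0/11 (24.192.0.0 - 24.223.255.255) -> R23
  24.216.0.0/16 (24.216.0.0 - 24.216.255.255) -> R24
More-specific entries that do NOT match:
  24.216.161.0/30 (24.216.161.0 - 24.216.161.3) does not contain 24.216.161.8
  24.216.161.72/29 (24.216.161.72 - 24.216.161.79) does not contain 24.216.161.8
  24.216.165.0/24 (24.216.165.0 - 24.216.165.255) does not contain 24.216.161.8
  24.248.160.0/21 (24.248.160.0 - 24.248.167.255) does not contain 24.216.161.8
  24.152.160.0/19 (24.152.160.0 - 24.152.191.255) does not contain 24.216.161.8
  24.216.0.0/18 (24.216.0.0 - 24.216.63.255) does not contain 24.216.161.8
Longest matching prefix is /16 -> next hop R24.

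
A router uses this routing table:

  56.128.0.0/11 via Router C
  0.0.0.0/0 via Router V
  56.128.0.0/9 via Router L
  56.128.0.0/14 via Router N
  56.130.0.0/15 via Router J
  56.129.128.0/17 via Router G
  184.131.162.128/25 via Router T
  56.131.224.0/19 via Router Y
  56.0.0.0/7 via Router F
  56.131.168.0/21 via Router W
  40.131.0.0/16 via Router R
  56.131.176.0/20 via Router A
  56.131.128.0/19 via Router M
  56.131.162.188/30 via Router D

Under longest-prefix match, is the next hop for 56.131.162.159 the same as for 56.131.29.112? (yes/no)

56.131.162.159: longest match 56.130.0.0/15 -> Router J
56.131.29.112: longest match 56.130.0.0/15 -> Router J

yes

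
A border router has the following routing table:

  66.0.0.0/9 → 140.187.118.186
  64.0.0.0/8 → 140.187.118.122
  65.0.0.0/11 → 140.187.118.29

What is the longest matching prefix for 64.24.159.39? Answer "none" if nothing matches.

Entries matching 64.24.159.39:
  64.0.0.0/8 (64.0.0.0 - 64.255.255.255)
Most specific is 64.0.0.0/8.

64.0.0.0/8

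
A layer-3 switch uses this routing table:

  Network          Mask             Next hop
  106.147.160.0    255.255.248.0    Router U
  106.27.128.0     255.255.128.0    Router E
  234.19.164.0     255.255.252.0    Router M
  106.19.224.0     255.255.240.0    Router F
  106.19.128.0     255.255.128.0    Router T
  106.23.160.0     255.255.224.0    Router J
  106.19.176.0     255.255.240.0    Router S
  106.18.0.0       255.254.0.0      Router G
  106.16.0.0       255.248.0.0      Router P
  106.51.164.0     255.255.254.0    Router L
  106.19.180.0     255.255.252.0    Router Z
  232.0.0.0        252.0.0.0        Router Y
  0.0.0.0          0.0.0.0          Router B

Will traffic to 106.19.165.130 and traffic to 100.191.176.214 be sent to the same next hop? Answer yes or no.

106.19.165.130: longest match 106.19.128.0/17 -> Router T
100.191.176.214: longest match 0.0.0.0/0 -> Router B

no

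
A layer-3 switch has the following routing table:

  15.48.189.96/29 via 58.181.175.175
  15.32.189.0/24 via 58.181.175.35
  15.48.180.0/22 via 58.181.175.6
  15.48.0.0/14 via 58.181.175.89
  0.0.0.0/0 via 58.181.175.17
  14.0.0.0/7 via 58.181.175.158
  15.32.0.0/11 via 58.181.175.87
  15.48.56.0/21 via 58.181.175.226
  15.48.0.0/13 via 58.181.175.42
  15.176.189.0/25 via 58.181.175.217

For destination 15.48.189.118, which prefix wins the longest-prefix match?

15.48.0.0/14

Entries matching 15.48.189.118:
  0.0.0.0/0 (default, matches everything)
  14.0.0.0/7 (14.0.0.0 - 15.255.255.255)
  15.32.0.0/11 (15.32.0.0 - 15.63.255.255)
  15.48.0.0/13 (15.48.0.0 - 15.55.255.255)
  15.48.0.0/14 (15.48.0.0 - 15.51.255.255)
Most specific is 15.48.0.0/14.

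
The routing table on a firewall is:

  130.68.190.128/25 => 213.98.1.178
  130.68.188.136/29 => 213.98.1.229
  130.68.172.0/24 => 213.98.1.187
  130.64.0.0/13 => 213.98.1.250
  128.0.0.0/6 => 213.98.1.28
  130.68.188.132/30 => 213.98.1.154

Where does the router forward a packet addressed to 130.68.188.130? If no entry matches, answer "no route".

213.98.1.250

Routes whose prefix contains 130.68.188.130:
  128.0.0.0/6 (128.0.0.0 - 131.255.255.255) -> 213.98.1.28
  130.64.0.0/13 (130.64.0.0 - 130.71.255.255) -> 213.98.1.250
More-specific entries that do NOT match:
  130.68.188.132/30 (130.68.188.132 - 130.68.188.135) does not contain 130.68.188.130
  130.68.188.136/29 (130.68.188.136 - 130.68.188.143) does not contain 130.68.188.130
  130.68.190.128/25 (130.68.190.128 - 130.68.190.255) does not contain 130.68.188.130
  130.68.172.0/24 (130.68.172.0 - 130.68.172.255) does not contain 130.68.188.130
Longest matching prefix is /13 -> next hop 213.98.1.250.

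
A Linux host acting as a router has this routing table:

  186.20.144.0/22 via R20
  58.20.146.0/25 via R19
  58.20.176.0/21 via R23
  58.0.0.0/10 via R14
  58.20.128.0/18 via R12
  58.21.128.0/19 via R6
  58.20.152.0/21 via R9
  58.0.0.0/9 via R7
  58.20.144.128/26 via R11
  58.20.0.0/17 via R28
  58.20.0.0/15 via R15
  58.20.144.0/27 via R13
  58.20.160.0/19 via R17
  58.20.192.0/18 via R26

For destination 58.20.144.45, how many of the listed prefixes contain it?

4

Prefixes containing 58.20.144.45:
  58.0.0.0/9 (58.0.0.0 - 58.127.255.255)
  58.0.0.0/10 (58.0.0.0 - 58.63.255.255)
  58.20.0.0/15 (58.20.0.0 - 58.21.255.255)
  58.20.128.0/18 (58.20.128.0 - 58.20.191.255)
Total matching entries: 4.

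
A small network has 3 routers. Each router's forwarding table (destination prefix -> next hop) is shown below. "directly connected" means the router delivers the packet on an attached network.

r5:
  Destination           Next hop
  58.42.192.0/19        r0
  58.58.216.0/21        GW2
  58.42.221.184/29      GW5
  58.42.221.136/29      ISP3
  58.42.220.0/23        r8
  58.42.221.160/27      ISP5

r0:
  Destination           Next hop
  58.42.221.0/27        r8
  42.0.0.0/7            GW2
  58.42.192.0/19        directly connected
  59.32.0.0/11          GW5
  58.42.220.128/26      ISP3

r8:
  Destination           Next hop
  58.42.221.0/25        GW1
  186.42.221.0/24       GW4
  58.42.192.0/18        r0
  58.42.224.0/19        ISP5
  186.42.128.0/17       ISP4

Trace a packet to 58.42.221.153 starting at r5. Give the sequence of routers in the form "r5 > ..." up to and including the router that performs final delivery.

At r5: longest match for 58.42.221.153 is 58.42.220.0/23 -> r8
At r8: longest match for 58.42.221.153 is 58.42.192.0/18 -> r0
At r0: longest match for 58.42.221.153 is 58.42.192.0/19 -> directly connected

r5 > r8 > r0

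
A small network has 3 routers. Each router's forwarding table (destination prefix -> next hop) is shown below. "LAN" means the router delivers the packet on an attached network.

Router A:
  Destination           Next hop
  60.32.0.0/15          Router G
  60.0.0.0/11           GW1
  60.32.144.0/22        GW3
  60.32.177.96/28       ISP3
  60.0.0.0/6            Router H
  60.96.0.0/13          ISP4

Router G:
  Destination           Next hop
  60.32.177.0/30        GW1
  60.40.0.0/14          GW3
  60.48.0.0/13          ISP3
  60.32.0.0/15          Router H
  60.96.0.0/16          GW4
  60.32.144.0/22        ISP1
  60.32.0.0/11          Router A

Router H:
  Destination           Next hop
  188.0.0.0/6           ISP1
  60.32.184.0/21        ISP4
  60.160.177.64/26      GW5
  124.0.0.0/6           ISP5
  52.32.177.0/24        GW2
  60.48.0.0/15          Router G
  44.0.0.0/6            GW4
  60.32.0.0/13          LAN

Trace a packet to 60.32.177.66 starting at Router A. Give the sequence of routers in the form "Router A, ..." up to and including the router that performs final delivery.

Router A, Router G, Router H

At Router A: longest match for 60.32.177.66 is 60.32.0.0/15 -> Router G
At Router G: longest match for 60.32.177.66 is 60.32.0.0/15 -> Router H
At Router H: longest match for 60.32.177.66 is 60.32.0.0/13 -> LAN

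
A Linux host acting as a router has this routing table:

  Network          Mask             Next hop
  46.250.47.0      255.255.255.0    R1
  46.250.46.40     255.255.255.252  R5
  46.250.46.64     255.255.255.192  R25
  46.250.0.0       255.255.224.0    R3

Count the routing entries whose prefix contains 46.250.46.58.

No listed prefix contains 46.250.46.58.
Total matching entries: 0.

0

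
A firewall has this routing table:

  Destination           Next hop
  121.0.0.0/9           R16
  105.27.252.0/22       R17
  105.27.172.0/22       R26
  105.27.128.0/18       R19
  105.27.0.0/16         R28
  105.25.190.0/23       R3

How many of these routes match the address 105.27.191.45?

2

Prefixes containing 105.27.191.45:
  105.27.0.0/16 (105.27.0.0 - 105.27.255.255)
  105.27.128.0/18 (105.27.128.0 - 105.27.191.255)
Total matching entries: 2.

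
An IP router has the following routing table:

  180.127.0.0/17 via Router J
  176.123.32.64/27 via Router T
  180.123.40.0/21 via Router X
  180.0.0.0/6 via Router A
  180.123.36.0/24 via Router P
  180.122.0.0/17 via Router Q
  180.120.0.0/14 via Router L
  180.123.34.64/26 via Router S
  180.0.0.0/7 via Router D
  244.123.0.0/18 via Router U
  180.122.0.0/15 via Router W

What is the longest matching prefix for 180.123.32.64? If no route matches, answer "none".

180.122.0.0/15

Entries matching 180.123.32.64:
  180.0.0.0/6 (180.0.0.0 - 183.255.255.255)
  180.0.0.0/7 (180.0.0.0 - 181.255.255.255)
  180.120.0.0/14 (180.120.0.0 - 180.123.255.255)
  180.122.0.0/15 (180.122.0.0 - 180.123.255.255)
Most specific is 180.122.0.0/15.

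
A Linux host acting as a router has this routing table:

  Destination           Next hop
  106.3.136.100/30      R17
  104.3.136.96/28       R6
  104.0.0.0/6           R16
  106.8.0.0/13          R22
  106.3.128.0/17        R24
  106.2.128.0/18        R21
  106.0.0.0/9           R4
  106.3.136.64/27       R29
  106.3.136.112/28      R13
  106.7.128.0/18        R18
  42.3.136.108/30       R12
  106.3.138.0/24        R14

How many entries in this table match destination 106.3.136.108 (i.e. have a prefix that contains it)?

Prefixes containing 106.3.136.108:
  104.0.0.0/6 (104.0.0.0 - 107.255.255.255)
  106.0.0.0/9 (106.0.0.0 - 106.127.255.255)
  106.3.128.0/17 (106.3.128.0 - 106.3.255.255)
Total matching entries: 3.

3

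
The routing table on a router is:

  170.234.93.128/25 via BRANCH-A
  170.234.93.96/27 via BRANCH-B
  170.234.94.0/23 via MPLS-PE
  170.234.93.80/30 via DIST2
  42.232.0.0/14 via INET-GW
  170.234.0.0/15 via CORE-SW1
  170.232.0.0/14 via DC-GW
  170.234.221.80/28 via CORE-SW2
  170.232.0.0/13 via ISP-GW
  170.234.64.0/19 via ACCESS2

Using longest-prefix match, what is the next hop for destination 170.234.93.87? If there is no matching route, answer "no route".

ACCESS2

Routes whose prefix contains 170.234.93.87:
  170.232.0.0/13 (170.232.0.0 - 170.239.255.255) -> ISP-GW
  170.232.0.0/14 (170.232.0.0 - 170.235.255.255) -> DC-GW
  170.234.0.0/15 (170.234.0.0 - 170.235.255.255) -> CORE-SW1
  170.234.64.0/19 (170.234.64.0 - 170.234.95.255) -> ACCESS2
More-specific entries that do NOT match:
  170.234.93.80/30 (170.234.93.80 - 170.234.93.83) does not contain 170.234.93.87
  170.234.221.80/28 (170.234.221.80 - 170.234.221.95) does not contain 170.234.93.87
  170.234.93.96/27 (170.234.93.96 - 170.234.93.127) does not contain 170.234.93.87
  170.234.93.128/25 (170.234.93.128 - 170.234.93.255) does not contain 170.234.93.87
  170.234.94.0/23 (170.234.94.0 - 170.234.95.255) does not contain 170.234.93.87
Longest matching prefix is /19 -> next hop ACCESS2.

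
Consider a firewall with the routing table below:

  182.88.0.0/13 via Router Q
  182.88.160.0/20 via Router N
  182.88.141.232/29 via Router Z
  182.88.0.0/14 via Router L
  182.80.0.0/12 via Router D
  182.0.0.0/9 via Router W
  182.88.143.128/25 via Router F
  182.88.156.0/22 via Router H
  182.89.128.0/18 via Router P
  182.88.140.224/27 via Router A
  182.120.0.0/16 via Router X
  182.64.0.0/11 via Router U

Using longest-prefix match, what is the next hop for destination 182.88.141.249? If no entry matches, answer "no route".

Routes whose prefix contains 182.88.141.249:
  182.0.0.0/9 (182.0.0.0 - 182.127.255.255) -> Router W
  182.64.0.0/11 (182.64.0.0 - 182.95.255.255) -> Router U
  182.80.0.0/12 (182.80.0.0 - 182.95.255.255) -> Router D
  182.88.0.0/13 (182.88.0.0 - 182.95.255.255) -> Router Q
  182.88.0.0/14 (182.88.0.0 - 182.91.255.255) -> Router L
More-specific entries that do NOT match:
  182.88.141.232/29 (182.88.141.232 - 182.88.141.239) does not contain 182.88.141.249
  182.88.140.224/27 (182.88.140.224 - 182.88.140.255) does not contain 182.88.141.249
  182.88.143.128/25 (182.88.143.128 - 182.88.143.255) does not contain 182.88.141.249
  182.88.156.0/22 (182.88.156.0 - 182.88.159.255) does not contain 182.88.141.249
  182.88.160.0/20 (182.88.160.0 - 182.88.175.255) does not contain 182.88.141.249
  182.89.128.0/18 (182.89.128.0 - 182.89.191.255) does not contain 182.88.141.249
  182.120.0.0/16 (182.120.0.0 - 182.120.255.255) does not contain 182.88.141.249
Longest matching prefix is /14 -> next hop Router L.

Router L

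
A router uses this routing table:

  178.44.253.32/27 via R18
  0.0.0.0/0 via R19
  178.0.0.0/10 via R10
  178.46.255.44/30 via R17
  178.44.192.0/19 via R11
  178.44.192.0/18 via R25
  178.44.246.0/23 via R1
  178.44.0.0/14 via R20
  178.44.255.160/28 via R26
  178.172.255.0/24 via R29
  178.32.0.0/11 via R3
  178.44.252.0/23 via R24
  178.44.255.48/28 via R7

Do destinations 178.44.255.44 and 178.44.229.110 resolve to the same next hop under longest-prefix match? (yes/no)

yes

178.44.255.44: longest match 178.44.192.0/18 -> R25
178.44.229.110: longest match 178.44.192.0/18 -> R25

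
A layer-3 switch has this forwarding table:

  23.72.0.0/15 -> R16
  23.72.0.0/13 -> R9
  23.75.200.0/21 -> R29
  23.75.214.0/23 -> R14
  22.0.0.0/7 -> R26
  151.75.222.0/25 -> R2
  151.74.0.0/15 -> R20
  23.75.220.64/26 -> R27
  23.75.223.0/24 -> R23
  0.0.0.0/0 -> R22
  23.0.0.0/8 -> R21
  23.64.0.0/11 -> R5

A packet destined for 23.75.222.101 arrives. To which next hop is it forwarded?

R9

Routes whose prefix contains 23.75.222.101:
  0.0.0.0/0 (default, matches everything) -> R22
  22.0.0.0/7 (22.0.0.0 - 23.255.255.255) -> R26
  23.0.0.0/8 (23.0.0.0 - 23.255.255.255) -> R21
  23.64.0.0/11 (23.64.0.0 - 23.95.255.255) -> R5
  23.72.0.0/13 (23.72.0.0 - 23.79.255.255) -> R9
More-specific entries that do NOT match:
  23.75.220.64/26 (23.75.220.64 - 23.75.220.127) does not contain 23.75.222.101
  151.75.222.0/25 (151.75.222.0 - 151.75.222.127) does not contain 23.75.222.101
  23.75.223.0/24 (23.75.223.0 - 23.75.223.255) does not contain 23.75.222.101
  23.75.214.0/23 (23.75.214.0 - 23.75.215.255) does not contain 23.75.222.101
  23.75.200.0/21 (23.75.200.0 - 23.75.207.255) does not contain 23.75.222.101
  23.72.0.0/15 (23.72.0.0 - 23.73.255.255) does not contain 23.75.222.101
  151.74.0.0/15 (151.74.0.0 - 151.75.255.255) does not contain 23.75.222.101
Longest matching prefix is /13 -> next hop R9.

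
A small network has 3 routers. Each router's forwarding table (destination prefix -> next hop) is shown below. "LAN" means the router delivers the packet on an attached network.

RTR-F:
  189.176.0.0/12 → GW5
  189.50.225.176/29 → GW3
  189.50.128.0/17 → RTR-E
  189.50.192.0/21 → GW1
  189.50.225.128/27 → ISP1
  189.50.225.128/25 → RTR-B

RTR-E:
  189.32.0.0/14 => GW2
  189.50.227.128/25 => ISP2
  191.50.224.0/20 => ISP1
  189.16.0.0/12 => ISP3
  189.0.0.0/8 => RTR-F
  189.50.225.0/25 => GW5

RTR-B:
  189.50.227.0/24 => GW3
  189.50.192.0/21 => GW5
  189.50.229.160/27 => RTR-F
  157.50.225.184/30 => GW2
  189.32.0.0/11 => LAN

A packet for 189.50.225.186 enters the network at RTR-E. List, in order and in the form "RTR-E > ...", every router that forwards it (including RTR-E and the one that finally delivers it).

RTR-E > RTR-F > RTR-B

At RTR-E: longest match for 189.50.225.186 is 189.0.0.0/8 -> RTR-F
At RTR-F: longest match for 189.50.225.186 is 189.50.225.128/25 -> RTR-B
At RTR-B: longest match for 189.50.225.186 is 189.32.0.0/11 -> LAN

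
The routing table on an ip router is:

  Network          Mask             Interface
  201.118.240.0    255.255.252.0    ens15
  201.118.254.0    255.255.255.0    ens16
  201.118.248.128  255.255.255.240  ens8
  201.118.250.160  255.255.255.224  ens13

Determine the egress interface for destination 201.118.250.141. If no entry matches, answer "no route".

no route

No entry's prefix contains 201.118.250.141; there is no default route.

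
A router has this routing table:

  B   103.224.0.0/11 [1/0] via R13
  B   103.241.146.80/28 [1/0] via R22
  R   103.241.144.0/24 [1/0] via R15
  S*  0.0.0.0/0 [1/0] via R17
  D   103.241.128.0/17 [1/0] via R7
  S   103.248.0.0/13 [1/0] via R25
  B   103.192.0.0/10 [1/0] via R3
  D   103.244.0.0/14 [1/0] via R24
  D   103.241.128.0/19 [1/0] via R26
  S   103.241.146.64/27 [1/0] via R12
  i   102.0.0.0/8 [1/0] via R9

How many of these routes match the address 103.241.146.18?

5

Prefixes containing 103.241.146.18:
  0.0.0.0/0 (default, matches everything)
  103.192.0.0/10 (103.192.0.0 - 103.255.255.255)
  103.224.0.0/11 (103.224.0.0 - 103.255.255.255)
  103.241.128.0/17 (103.241.128.0 - 103.241.255.255)
  103.241.128.0/19 (103.241.128.0 - 103.241.159.255)
Total matching entries: 5.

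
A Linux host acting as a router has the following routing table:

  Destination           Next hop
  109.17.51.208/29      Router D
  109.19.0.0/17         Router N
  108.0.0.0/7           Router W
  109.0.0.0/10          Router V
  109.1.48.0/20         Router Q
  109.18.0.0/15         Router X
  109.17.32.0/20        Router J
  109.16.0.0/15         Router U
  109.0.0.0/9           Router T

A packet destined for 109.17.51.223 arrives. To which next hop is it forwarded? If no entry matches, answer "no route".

Routes whose prefix contains 109.17.51.223:
  108.0.0.0/7 (108.0.0.0 - 109.255.255.255) -> Router W
  109.0.0.0/9 (109.0.0.0 - 109.127.255.255) -> Router T
  109.0.0.0/10 (109.0.0.0 - 109.63.255.255) -> Router V
  109.16.0.0/15 (109.16.0.0 - 109.17.255.255) -> Router U
More-specific entries that do NOT match:
  109.17.51.208/29 (109.17.51.208 - 109.17.51.215) does not contain 109.17.51.223
  109.1.48.0/20 (109.1.48.0 - 109.1.63.255) does not contain 109.17.51.223
  109.17.32.0/20 (109.17.32.0 - 109.17.47.255) does not contain 109.17.51.223
  109.19.0.0/17 (109.19.0.0 - 109.19.127.255) does not contain 109.17.51.223
Longest matching prefix is /15 -> next hop Router U.

Router U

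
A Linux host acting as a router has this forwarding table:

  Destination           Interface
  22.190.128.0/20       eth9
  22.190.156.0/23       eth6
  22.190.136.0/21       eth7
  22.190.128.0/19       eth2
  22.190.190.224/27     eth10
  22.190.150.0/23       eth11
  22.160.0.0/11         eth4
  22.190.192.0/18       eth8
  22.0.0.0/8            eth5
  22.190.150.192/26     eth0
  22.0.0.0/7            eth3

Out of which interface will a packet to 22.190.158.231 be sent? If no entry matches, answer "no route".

eth2

Routes whose prefix contains 22.190.158.231:
  22.0.0.0/7 (22.0.0.0 - 23.255.255.255) -> eth3
  22.0.0.0/8 (22.0.0.0 - 22.255.255.255) -> eth5
  22.160.0.0/11 (22.160.0.0 - 22.191.255.255) -> eth4
  22.190.128.0/19 (22.190.128.0 - 22.190.159.255) -> eth2
More-specific entries that do NOT match:
  22.190.190.224/27 (22.190.190.224 - 22.190.190.255) does not contain 22.190.158.231
  22.190.150.192/26 (22.190.150.192 - 22.190.150.255) does not contain 22.190.158.231
  22.190.156.0/23 (22.190.156.0 - 22.190.157.255) does not contain 22.190.158.231
  22.190.150.0/23 (22.190.150.0 - 22.190.151.255) does not contain 22.190.158.231
  22.190.136.0/21 (22.190.136.0 - 22.190.143.255) does not contain 22.190.158.231
  22.190.128.0/20 (22.190.128.0 - 22.190.143.255) does not contain 22.190.158.231
Longest matching prefix is /19 -> interface eth2.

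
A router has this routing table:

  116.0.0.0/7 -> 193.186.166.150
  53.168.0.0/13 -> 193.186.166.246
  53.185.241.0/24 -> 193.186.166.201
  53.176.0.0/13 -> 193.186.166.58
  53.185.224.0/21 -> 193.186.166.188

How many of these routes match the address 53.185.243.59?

No listed prefix contains 53.185.243.59.
Total matching entries: 0.

0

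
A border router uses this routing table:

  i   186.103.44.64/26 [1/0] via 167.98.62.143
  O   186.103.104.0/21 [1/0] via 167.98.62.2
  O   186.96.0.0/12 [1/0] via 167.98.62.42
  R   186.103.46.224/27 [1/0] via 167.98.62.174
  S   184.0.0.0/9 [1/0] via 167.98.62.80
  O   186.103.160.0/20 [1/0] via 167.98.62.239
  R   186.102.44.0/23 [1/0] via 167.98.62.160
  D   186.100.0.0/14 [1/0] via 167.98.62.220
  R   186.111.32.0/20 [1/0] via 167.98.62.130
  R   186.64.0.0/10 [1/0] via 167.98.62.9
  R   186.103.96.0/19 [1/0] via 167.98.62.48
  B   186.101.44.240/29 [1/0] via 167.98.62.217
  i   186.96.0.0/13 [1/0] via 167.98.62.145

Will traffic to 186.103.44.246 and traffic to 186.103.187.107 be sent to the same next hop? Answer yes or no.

yes

186.103.44.246: longest match 186.100.0.0/14 -> 167.98.62.220
186.103.187.107: longest match 186.100.0.0/14 -> 167.98.62.220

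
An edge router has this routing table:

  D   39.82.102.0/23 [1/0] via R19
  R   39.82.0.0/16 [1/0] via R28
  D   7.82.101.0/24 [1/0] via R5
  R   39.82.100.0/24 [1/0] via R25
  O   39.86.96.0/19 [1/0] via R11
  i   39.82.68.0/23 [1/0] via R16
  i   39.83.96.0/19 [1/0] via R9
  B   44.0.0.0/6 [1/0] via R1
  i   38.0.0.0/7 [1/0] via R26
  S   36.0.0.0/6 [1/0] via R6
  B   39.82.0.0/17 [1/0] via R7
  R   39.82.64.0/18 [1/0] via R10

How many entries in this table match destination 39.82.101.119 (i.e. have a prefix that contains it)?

Prefixes containing 39.82.101.119:
  36.0.0.0/6 (36.0.0.0 - 39.255.255.255)
  38.0.0.0/7 (38.0.0.0 - 39.255.255.255)
  39.82.0.0/16 (39.82.0.0 - 39.82.255.255)
  39.82.0.0/17 (39.82.0.0 - 39.82.127.255)
  39.82.64.0/18 (39.82.64.0 - 39.82.127.255)
Total matching entries: 5.

5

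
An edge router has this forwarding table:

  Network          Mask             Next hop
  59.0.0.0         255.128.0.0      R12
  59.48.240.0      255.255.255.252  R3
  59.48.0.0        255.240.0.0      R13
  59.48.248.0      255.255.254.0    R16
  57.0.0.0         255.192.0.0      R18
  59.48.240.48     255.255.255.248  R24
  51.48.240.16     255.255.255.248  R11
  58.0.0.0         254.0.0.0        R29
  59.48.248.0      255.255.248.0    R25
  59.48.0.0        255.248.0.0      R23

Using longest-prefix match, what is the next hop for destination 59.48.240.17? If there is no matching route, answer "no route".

Routes whose prefix contains 59.48.240.17:
  58.0.0.0/7 (58.0.0.0 - 59.255.255.255) -> R29
  59.0.0.0/9 (59.0.0.0 - 59.127.255.255) -> R12
  59.48.0.0/12 (59.48.0.0 - 59.63.255.255) -> R13
  59.48.0.0/13 (59.48.0.0 - 59.55.255.255) -> R23
More-specific entries that do NOT match:
  59.48.240.0/30 (59.48.240.0 - 59.48.240.3) does not contain 59.48.240.17
  59.48.240.48/29 (59.48.240.48 - 59.48.240.55) does not contain 59.48.240.17
  51.48.240.16/29 (51.48.240.16 - 51.48.240.23) does not contain 59.48.240.17
  59.48.248.0/23 (59.48.248.0 - 59.48.249.255) does not contain 59.48.240.17
  59.48.248.0/21 (59.48.248.0 - 59.48.255.255) does not contain 59.48.240.17
Longest matching prefix is /13 -> next hop R23.

R23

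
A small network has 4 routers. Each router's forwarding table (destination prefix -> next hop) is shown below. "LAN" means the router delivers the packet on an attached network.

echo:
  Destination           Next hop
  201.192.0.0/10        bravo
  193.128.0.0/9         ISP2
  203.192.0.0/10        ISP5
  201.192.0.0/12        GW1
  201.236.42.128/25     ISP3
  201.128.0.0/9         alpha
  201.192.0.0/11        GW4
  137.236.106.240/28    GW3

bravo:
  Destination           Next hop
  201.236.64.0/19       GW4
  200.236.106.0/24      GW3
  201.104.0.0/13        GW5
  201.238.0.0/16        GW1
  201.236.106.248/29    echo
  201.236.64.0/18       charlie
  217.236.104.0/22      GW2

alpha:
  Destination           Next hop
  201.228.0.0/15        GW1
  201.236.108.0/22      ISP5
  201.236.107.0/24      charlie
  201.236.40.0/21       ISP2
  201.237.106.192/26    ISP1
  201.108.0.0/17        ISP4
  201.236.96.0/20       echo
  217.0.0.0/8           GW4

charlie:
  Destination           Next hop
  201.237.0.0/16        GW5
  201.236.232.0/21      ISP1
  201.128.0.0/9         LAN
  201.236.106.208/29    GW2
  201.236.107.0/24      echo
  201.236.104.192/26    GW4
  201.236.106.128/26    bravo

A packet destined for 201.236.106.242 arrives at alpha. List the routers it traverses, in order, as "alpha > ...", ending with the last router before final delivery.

alpha > echo > bravo > charlie

At alpha: longest match for 201.236.106.242 is 201.236.96.0/20 -> echo
At echo: longest match for 201.236.106.242 is 201.192.0.0/10 -> bravo
At bravo: longest match for 201.236.106.242 is 201.236.64.0/18 -> charlie
At charlie: longest match for 201.236.106.242 is 201.128.0.0/9 -> LAN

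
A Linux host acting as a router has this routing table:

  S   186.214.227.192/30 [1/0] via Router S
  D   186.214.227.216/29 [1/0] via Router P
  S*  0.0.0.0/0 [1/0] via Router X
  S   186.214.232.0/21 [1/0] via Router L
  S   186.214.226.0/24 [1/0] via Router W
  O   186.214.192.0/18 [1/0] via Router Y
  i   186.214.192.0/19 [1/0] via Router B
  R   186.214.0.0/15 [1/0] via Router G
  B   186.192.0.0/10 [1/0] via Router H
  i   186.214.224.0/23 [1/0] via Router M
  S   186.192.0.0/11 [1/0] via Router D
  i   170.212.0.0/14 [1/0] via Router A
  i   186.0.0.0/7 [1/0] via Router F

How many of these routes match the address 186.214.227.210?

Prefixes containing 186.214.227.210:
  0.0.0.0/0 (default, matches everything)
  186.0.0.0/7 (186.0.0.0 - 187.255.255.255)
  186.192.0.0/10 (186.192.0.0 - 186.255.255.255)
  186.192.0.0/11 (186.192.0.0 - 186.223.255.255)
  186.214.0.0/15 (186.214.0.0 - 186.215.255.255)
  186.214.192.0/18 (186.214.192.0 - 186.214.255.255)
Total matching entries: 6.

6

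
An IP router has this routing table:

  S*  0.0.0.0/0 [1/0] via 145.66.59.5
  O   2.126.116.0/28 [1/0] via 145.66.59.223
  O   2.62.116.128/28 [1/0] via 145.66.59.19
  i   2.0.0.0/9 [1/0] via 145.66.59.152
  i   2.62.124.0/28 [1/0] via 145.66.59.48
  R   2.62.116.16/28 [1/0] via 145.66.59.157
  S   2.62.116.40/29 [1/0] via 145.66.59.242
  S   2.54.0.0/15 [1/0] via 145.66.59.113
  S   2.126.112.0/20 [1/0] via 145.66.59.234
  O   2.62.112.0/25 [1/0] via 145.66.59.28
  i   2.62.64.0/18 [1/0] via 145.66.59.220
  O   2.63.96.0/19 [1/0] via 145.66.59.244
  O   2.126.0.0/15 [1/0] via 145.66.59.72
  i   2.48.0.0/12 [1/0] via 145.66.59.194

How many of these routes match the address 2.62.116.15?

Prefixes containing 2.62.116.15:
  0.0.0.0/0 (default, matches everything)
  2.0.0.0/9 (2.0.0.0 - 2.127.255.255)
  2.48.0.0/12 (2.48.0.0 - 2.63.255.255)
  2.62.64.0/18 (2.62.64.0 - 2.62.127.255)
Total matching entries: 4.

4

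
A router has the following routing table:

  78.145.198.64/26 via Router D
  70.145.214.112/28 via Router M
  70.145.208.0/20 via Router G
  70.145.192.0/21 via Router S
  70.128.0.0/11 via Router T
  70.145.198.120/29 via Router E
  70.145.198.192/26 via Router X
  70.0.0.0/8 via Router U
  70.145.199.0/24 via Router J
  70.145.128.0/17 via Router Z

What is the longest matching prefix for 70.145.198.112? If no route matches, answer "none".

Entries matching 70.145.198.112:
  70.0.0.0/8 (70.0.0.0 - 70.255.255.255)
  70.128.0.0/11 (70.128.0.0 - 70.159.255.255)
  70.145.128.0/17 (70.145.128.0 - 70.145.255.255)
  70.145.192.0/21 (70.145.192.0 - 70.145.199.255)
Most specific is 70.145.192.0/21.

70.145.192.0/21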